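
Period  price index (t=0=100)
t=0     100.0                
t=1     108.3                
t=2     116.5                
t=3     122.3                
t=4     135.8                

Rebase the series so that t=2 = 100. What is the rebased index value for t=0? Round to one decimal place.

85.8

Rebased(t=0) = 100.0 / 116.5 × 100 = 85.8369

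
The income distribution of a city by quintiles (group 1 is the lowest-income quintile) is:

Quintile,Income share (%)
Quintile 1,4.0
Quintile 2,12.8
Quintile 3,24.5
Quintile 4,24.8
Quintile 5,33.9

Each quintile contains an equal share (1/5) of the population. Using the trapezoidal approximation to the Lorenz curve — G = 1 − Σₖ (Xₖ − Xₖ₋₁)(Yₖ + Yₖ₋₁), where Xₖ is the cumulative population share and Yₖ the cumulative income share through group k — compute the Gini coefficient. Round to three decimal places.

Cumulative income shares Yₖ: 0.0400, 0.1680, 0.4130, 0.6610, 1.0000
Σ (Xₖ−Xₖ₋₁)(Yₖ+Yₖ₋₁) = (1/5)(0.0400+0.0000) + (1/5)(0.1680+0.0400) + (1/5)(0.4130+0.1680) + (1/5)(0.6610+0.4130) + (1/5)(1.0000+0.6610)
  = 0.0080 + 0.0416 + 0.1162 + 0.2148 + 0.3322 = 0.7128
G = 1 − 0.7128 = 0.2872

0.287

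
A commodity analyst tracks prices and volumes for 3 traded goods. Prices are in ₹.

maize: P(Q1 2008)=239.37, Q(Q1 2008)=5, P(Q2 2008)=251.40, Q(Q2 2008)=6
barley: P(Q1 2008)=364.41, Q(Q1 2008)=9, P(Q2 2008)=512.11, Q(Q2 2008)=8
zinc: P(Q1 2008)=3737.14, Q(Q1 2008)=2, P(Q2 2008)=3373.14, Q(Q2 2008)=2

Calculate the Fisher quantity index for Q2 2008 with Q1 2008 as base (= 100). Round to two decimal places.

Laspeyres component (base-period weights):
ΣP(Q1 2008)Q(Q2 2008) = 239.37×6 + 364.41×8 + 3737.14×2 = 1436.22 + 2915.28 + 7474.28 = 11825.78
ΣP(Q1 2008)Q(Q1 2008) = 239.37×5 + 364.41×9 + 3737.14×2 = 1196.85 + 3279.69 + 7474.28 = 11950.82
L = 11825.78 / 11950.82 × 100 = 98.9537
Paasche component (current-period weights):
ΣP(Q2 2008)Q(Q2 2008) = 251.40×6 + 512.11×8 + 3373.14×2 = 1508.4 + 4096.88 + 6746.28 = 12351.56
ΣP(Q2 2008)Q(Q1 2008) = 251.40×5 + 512.11×9 + 3373.14×2 = 1257 + 4608.99 + 6746.28 = 12612.27
P = 12351.56 / 12612.27 × 100 = 97.9329
Fisher = √(L × P) = √(98.9537 × 97.9329) = 98.4420

98.44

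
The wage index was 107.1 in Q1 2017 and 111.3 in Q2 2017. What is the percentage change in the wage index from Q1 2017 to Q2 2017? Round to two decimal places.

Change = (111.3 − 107.1) / 107.1 × 100
       = 4.2 / 107.1 × 100 = 3.9216%

3.92%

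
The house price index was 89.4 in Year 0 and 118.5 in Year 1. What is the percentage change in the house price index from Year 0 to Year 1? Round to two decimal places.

32.55%

Change = (118.5 − 89.4) / 89.4 × 100
       = 29.1 / 89.4 × 100 = 32.5503%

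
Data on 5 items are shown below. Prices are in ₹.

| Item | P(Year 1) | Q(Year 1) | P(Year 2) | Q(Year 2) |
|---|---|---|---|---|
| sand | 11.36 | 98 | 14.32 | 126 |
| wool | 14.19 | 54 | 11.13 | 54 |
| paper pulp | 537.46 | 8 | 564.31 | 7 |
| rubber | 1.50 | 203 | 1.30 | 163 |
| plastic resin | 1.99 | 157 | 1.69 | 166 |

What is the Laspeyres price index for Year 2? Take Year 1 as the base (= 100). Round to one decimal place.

Laspeyres price index uses base-period quantities as weights.
ΣP(Year 2)·Q(Year 1) = 14.32×98 + 11.13×54 + 564.31×8 + 1.30×203 + 1.69×157 = 1403.36 + 601.02 + 4514.48 + 263.9 + 265.33 = 7048.09
ΣP(Year 1)·Q(Year 1) = 11.36×98 + 14.19×54 + 537.46×8 + 1.50×203 + 1.99×157 = 1113.28 + 766.26 + 4299.68 + 304.5 + 312.43 = 6796.15
Index = 7048.09 / 6796.15 × 100 = 103.7071

103.7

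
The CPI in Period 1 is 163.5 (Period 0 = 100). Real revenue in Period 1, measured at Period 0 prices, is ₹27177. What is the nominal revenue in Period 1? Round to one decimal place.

Nominal = Real × (Index/100) = 27177 × (163.5/100)
        = 27177 × 1.635 = 44434.3950

44434.4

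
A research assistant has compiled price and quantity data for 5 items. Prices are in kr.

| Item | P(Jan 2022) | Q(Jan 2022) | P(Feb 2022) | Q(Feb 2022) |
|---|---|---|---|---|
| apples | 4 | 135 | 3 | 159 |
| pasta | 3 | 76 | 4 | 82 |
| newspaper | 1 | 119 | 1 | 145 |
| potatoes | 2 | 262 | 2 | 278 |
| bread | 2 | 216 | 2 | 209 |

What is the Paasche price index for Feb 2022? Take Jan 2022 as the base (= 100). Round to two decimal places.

96.15

Paasche price index uses current-period quantities as weights.
ΣP(Feb 2022)·Q(Feb 2022) = 3×159 + 4×82 + 1×145 + 2×278 + 2×209 = 477 + 328 + 145 + 556 + 418 = 1924
ΣP(Jan 2022)·Q(Feb 2022) = 4×159 + 3×82 + 1×145 + 2×278 + 2×209 = 636 + 246 + 145 + 556 + 418 = 2001
Index = 1924 / 2001 × 100 = 96.1519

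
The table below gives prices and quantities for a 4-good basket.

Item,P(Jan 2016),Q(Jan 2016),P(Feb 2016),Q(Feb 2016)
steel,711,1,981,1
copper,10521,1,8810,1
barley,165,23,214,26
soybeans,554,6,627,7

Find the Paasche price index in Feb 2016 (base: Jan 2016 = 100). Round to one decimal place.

101.8

Paasche price index uses current-period quantities as weights.
ΣP(Feb 2016)·Q(Feb 2016) = 981×1 + 8810×1 + 214×26 + 627×7 = 981 + 8810 + 5564 + 4389 = 19744
ΣP(Jan 2016)·Q(Feb 2016) = 711×1 + 10521×1 + 165×26 + 554×7 = 711 + 10521 + 4290 + 3878 = 19400
Index = 19744 / 19400 × 100 = 101.7732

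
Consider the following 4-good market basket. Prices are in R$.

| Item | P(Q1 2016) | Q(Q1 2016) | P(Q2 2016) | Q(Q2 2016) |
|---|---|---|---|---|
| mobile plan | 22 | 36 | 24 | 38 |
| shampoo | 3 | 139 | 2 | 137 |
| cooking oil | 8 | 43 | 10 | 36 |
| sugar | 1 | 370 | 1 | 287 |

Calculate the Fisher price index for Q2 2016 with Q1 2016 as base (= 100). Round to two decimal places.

Laspeyres component (base-period weights):
ΣP(Q2 2016)Q(Q1 2016) = 24×36 + 2×139 + 10×43 + 1×370 = 864 + 278 + 430 + 370 = 1942
ΣP(Q1 2016)Q(Q1 2016) = 22×36 + 3×139 + 8×43 + 1×370 = 792 + 417 + 344 + 370 = 1923
L = 1942 / 1923 × 100 = 100.9880
Paasche component (current-period weights):
ΣP(Q2 2016)Q(Q2 2016) = 24×38 + 2×137 + 10×36 + 1×287 = 912 + 274 + 360 + 287 = 1833
ΣP(Q1 2016)Q(Q2 2016) = 22×38 + 3×137 + 8×36 + 1×287 = 836 + 411 + 288 + 287 = 1822
P = 1833 / 1822 × 100 = 100.6037
Fisher = √(L × P) = √(100.9880 × 100.6037) = 100.7957

100.80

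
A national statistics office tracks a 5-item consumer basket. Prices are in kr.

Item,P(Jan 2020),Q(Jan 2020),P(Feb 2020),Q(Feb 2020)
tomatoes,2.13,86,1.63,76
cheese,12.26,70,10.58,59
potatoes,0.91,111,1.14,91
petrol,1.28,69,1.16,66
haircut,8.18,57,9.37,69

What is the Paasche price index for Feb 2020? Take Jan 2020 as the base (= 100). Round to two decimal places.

Paasche price index uses current-period quantities as weights.
ΣP(Feb 2020)·Q(Feb 2020) = 1.63×76 + 10.58×59 + 1.14×91 + 1.16×66 + 9.37×69 = 123.88 + 624.22 + 103.74 + 76.56 + 646.53 = 1574.93
ΣP(Jan 2020)·Q(Feb 2020) = 2.13×76 + 12.26×59 + 0.91×91 + 1.28×66 + 8.18×69 = 161.88 + 723.34 + 82.81 + 84.48 + 564.42 = 1616.93
Index = 1574.93 / 1616.93 × 100 = 97.4025

97.40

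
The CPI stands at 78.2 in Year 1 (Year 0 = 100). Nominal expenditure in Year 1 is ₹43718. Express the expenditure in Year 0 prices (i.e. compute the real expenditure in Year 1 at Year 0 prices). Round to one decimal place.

55905.4

Real = Nominal ÷ (Index/100) = 43718 ÷ (78.2/100)
     = 43718 ÷ 0.782 = 55905.3708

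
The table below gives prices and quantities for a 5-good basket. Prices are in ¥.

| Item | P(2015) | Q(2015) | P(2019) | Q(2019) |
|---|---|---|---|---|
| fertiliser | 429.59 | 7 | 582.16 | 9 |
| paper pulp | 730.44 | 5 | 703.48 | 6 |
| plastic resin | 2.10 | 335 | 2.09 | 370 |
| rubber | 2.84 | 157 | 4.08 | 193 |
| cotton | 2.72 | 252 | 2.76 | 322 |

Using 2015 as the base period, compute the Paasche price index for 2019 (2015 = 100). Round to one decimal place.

Paasche price index uses current-period quantities as weights.
ΣP(2019)·Q(2019) = 582.16×9 + 703.48×6 + 2.09×370 + 4.08×193 + 2.76×322 = 5239.44 + 4220.88 + 773.3 + 787.44 + 888.72 = 11909.78
ΣP(2015)·Q(2019) = 429.59×9 + 730.44×6 + 2.10×370 + 2.84×193 + 2.72×322 = 3866.31 + 4382.64 + 777 + 548.12 + 875.84 = 10449.91
Index = 11909.78 / 10449.91 × 100 = 113.9702

114.0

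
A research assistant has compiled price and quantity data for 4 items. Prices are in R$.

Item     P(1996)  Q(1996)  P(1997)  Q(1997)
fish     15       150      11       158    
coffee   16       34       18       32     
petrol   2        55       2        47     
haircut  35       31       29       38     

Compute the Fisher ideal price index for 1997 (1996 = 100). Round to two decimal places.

81.76

Laspeyres component (base-period weights):
ΣP(1997)Q(1996) = 11×150 + 18×34 + 2×55 + 29×31 = 1650 + 612 + 110 + 899 = 3271
ΣP(1996)Q(1996) = 15×150 + 16×34 + 2×55 + 35×31 = 2250 + 544 + 110 + 1085 = 3989
L = 3271 / 3989 × 100 = 82.0005
Paasche component (current-period weights):
ΣP(1997)Q(1997) = 11×158 + 18×32 + 2×47 + 29×38 = 1738 + 576 + 94 + 1102 = 3510
ΣP(1996)Q(1997) = 15×158 + 16×32 + 2×47 + 35×38 = 2370 + 512 + 94 + 1330 = 4306
P = 3510 / 4306 × 100 = 81.5142
Fisher = √(L × P) = √(82.0005 × 81.5142) = 81.7570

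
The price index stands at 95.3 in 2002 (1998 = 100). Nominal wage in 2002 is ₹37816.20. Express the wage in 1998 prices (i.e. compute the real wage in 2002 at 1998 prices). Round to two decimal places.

Real = Nominal ÷ (Index/100) = 37816.20 ÷ (95.3/100)
     = 37816.20 ÷ 0.953 = 39681.2172

39681.22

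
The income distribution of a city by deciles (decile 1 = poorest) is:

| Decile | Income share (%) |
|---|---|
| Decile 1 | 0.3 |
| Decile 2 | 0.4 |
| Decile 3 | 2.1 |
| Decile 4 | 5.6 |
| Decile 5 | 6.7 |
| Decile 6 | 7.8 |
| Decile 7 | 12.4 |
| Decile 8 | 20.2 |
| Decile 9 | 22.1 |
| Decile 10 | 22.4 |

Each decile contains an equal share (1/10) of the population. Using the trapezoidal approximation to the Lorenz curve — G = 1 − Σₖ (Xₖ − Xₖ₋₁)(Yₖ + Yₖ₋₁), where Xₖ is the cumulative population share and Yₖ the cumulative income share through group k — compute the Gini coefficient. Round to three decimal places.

0.463

Cumulative income shares Yₖ: 0.0030, 0.0070, 0.0280, 0.0840, 0.1510, 0.2290, 0.3530, 0.5550, 0.7760, 1.0000
Σ (Xₖ−Xₖ₋₁)(Yₖ+Yₖ₋₁) = (1/10)(0.0030+0.0000) + (1/10)(0.0070+0.0030) + (1/10)(0.0280+0.0070) + (1/10)(0.0840+0.0280) + (1/10)(0.1510+0.0840) + (1/10)(0.2290+0.1510) + (1/10)(0.3530+0.2290) + (1/10)(0.5550+0.3530) + (1/10)(0.7760+0.5550) + (1/10)(1.0000+0.7760)
  = 0.0003 + 0.0010 + 0.0035 + 0.0112 + 0.0235 + 0.0380 + 0.0582 + 0.0908 + 0.1331 + 0.1776 = 0.5372
G = 1 − 0.5372 = 0.4628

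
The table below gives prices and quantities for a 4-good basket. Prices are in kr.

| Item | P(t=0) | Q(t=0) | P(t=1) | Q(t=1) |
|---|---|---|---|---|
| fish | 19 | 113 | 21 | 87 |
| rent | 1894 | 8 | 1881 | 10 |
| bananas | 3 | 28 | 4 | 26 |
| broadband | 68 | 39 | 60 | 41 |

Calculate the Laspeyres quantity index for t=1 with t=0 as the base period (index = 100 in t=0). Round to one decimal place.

Laspeyres quantity index uses base-period prices as weights.
ΣP(t=0)·Q(t=1) = 19×87 + 1894×10 + 3×26 + 68×41 = 1653 + 18940 + 78 + 2788 = 23459
ΣP(t=0)·Q(t=0) = 19×113 + 1894×8 + 3×28 + 68×39 = 2147 + 15152 + 84 + 2652 = 20035
Index = 23459 / 20035 × 100 = 117.0901

117.1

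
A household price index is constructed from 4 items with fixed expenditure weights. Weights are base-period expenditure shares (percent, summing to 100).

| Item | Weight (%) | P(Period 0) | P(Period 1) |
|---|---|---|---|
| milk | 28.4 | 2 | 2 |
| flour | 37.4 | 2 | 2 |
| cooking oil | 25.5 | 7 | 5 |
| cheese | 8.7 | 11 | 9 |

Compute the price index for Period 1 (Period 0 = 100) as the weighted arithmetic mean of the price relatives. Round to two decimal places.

milk: 28.4 × (2/2) = 28.4 × 1.000000 = 28.4000
flour: 37.4 × (2/2) = 37.4 × 1.000000 = 37.4000
cooking oil: 25.5 × (5/7) = 25.5 × 0.714286 = 18.2143
cheese: 8.7 × (9/11) = 8.7 × 0.818182 = 7.1182
Index = Σ wᵢ·(p₁ᵢ/p₀ᵢ) = 28.4000 + 37.4000 + 18.2143 + 7.1182 = 91.1325

91.13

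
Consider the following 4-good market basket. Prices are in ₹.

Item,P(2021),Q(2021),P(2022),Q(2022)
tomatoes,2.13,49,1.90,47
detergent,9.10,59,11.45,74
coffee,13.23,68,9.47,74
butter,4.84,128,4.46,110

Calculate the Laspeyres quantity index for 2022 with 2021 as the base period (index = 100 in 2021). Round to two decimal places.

Laspeyres quantity index uses base-period prices as weights.
ΣP(2021)·Q(2022) = 2.13×47 + 9.10×74 + 13.23×74 + 4.84×110 = 100.11 + 673.4 + 979.02 + 532.4 = 2284.93
ΣP(2021)·Q(2021) = 2.13×49 + 9.10×59 + 13.23×68 + 4.84×128 = 104.37 + 536.9 + 899.64 + 619.52 = 2160.43
Index = 2284.93 / 2160.43 × 100 = 105.7627

105.76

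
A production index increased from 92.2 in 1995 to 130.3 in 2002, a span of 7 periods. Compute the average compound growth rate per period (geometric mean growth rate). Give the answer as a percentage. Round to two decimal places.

Growth factor = (130.3/92.2)^(1/7) = (1.413232)^(1/7) = 1.050652
Growth rate = 1.050652 − 1 = 0.050652 = 5.0652%

5.07%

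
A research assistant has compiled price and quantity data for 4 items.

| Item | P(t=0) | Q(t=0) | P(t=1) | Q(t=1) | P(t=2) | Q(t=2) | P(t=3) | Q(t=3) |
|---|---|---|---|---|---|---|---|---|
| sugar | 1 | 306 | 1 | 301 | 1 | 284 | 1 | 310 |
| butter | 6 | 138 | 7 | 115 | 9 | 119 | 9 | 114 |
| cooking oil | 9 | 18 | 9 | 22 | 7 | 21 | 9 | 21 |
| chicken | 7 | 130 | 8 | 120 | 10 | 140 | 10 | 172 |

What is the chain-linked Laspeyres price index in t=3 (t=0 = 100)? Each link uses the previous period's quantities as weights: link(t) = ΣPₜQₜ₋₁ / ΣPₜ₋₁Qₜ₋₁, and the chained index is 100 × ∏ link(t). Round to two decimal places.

Link t=0→t=1:
ΣP(t=1)Q(t=0) = 1×306 + 7×138 + 9×18 + 8×130 = 306 + 966 + 162 + 1040 = 2474
ΣP(t=0)Q(t=0) = 1×306 + 6×138 + 9×18 + 7×130 = 306 + 828 + 162 + 910 = 2206
link = 2474/2206 = 1.121487
Link t=1→t=2:
ΣP(t=2)Q(t=1) = 1×301 + 9×115 + 7×22 + 10×120 = 301 + 1035 + 154 + 1200 = 2690
ΣP(t=1)Q(t=1) = 1×301 + 7×115 + 9×22 + 8×120 = 301 + 805 + 198 + 960 = 2264
link = 2690/2264 = 1.188163
Link t=2→t=3:
ΣP(t=3)Q(t=2) = 1×284 + 9×119 + 9×21 + 10×140 = 284 + 1071 + 189 + 1400 = 2944
ΣP(t=2)Q(t=2) = 1×284 + 9×119 + 7×21 + 10×140 = 284 + 1071 + 147 + 1400 = 2902
link = 2944/2902 = 1.014473
Chained index = 100 × 1.121487 × 1.188163 × 1.014473 = 135.1794

135.18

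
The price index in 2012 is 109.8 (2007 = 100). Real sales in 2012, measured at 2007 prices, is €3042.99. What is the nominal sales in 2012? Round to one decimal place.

3341.2

Nominal = Real × (Index/100) = 3042.99 × (109.8/100)
        = 3042.99 × 1.098 = 3341.2030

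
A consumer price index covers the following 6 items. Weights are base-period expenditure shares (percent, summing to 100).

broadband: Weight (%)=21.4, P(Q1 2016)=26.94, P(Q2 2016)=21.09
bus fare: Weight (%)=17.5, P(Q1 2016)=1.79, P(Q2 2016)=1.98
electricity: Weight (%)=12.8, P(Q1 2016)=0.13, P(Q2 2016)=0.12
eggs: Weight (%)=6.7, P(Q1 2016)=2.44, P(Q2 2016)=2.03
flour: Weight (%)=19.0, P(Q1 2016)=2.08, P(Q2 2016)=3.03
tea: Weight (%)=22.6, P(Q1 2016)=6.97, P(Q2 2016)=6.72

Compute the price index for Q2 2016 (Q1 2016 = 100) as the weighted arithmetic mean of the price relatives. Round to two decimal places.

102.97

broadband: 21.4 × (21.09/26.94) = 21.4 × 0.782851 = 16.7530
bus fare: 17.5 × (1.98/1.79) = 17.5 × 1.106145 = 19.3575
electricity: 12.8 × (0.12/0.13) = 12.8 × 0.923077 = 11.8154
eggs: 6.7 × (2.03/2.44) = 6.7 × 0.831967 = 5.5742
flour: 19.0 × (3.03/2.08) = 19.0 × 1.456731 = 27.6779
tea: 22.6 × (6.72/6.97) = 22.6 × 0.964132 = 21.7894
Index = Σ wᵢ·(p₁ᵢ/p₀ᵢ) = 16.7530 + 19.3575 + 11.8154 + 5.5742 + 27.6779 + 21.7894 = 102.9674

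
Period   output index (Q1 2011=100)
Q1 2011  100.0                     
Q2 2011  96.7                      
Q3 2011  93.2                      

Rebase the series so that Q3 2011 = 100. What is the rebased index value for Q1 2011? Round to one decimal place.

Rebased(Q1 2011) = 100.0 / 93.2 × 100 = 107.2961

107.3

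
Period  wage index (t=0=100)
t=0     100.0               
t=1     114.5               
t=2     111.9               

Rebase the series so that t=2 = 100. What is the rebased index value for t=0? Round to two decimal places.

Rebased(t=0) = 100.0 / 111.9 × 100 = 89.3655

89.37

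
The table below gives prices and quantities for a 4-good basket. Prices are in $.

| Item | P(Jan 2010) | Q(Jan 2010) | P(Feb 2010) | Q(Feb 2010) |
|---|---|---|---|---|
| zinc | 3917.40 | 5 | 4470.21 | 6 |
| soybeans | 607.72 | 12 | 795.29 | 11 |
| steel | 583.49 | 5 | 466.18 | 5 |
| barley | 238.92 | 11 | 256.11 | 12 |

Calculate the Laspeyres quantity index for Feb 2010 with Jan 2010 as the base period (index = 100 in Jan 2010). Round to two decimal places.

110.94

Laspeyres quantity index uses base-period prices as weights.
ΣP(Jan 2010)·Q(Feb 2010) = 3917.40×6 + 607.72×11 + 583.49×5 + 238.92×12 = 23504.4 + 6684.92 + 2917.45 + 2867.04 = 35973.81
ΣP(Jan 2010)·Q(Jan 2010) = 3917.40×5 + 607.72×12 + 583.49×5 + 238.92×11 = 19587 + 7292.64 + 2917.45 + 2628.12 = 32425.21
Index = 35973.81 / 32425.21 × 100 = 110.9440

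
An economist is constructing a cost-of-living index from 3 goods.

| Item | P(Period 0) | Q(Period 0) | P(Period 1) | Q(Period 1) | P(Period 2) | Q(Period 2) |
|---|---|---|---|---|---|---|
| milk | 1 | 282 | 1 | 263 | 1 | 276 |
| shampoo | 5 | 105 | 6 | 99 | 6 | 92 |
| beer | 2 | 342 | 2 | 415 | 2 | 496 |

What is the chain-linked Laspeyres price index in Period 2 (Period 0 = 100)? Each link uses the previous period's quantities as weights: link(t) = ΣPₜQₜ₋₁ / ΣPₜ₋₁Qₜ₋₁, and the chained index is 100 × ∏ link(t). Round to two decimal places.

107.04

Link Period 0→Period 1:
ΣP(Period 1)Q(Period 0) = 1×282 + 6×105 + 2×342 = 282 + 630 + 684 = 1596
ΣP(Period 0)Q(Period 0) = 1×282 + 5×105 + 2×342 = 282 + 525 + 684 = 1491
link = 1596/1491 = 1.070423
Link Period 1→Period 2:
ΣP(Period 2)Q(Period 1) = 1×263 + 6×99 + 2×415 = 263 + 594 + 830 = 1687
ΣP(Period 1)Q(Period 1) = 1×263 + 6×99 + 2×415 = 263 + 594 + 830 = 1687
link = 1687/1687 = 1.000000
Chained index = 100 × 1.070423 × 1.000000 = 107.0423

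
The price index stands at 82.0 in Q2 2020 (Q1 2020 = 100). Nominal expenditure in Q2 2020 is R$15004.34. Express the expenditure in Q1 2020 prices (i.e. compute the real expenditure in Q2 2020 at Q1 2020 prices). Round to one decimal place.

Real = Nominal ÷ (Index/100) = 15004.34 ÷ (82.0/100)
     = 15004.34 ÷ 0.820 = 18297.9756

18298.0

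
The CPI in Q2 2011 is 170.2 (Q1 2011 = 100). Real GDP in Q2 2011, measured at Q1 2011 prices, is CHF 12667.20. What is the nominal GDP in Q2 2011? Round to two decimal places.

21559.57

Nominal = Real × (Index/100) = 12667.20 × (170.2/100)
        = 12667.20 × 1.702 = 21559.5744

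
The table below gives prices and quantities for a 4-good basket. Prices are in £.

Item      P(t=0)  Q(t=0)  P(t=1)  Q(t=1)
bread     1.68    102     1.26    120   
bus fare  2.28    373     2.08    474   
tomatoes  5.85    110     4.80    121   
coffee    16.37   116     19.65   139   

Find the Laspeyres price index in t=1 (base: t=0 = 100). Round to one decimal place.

104.1

Laspeyres price index uses base-period quantities as weights.
ΣP(t=1)·Q(t=0) = 1.26×102 + 2.08×373 + 4.80×110 + 19.65×116 = 128.52 + 775.84 + 528 + 2279.4 = 3711.76
ΣP(t=0)·Q(t=0) = 1.68×102 + 2.28×373 + 5.85×110 + 16.37×116 = 171.36 + 850.44 + 643.5 + 1898.92 = 3564.22
Index = 3711.76 / 3564.22 × 100 = 104.1395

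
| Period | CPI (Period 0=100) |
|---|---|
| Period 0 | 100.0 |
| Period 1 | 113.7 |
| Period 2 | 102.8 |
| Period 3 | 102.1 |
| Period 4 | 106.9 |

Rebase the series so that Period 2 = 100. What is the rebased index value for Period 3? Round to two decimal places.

99.32

Rebased(Period 3) = 102.1 / 102.8 × 100 = 99.3191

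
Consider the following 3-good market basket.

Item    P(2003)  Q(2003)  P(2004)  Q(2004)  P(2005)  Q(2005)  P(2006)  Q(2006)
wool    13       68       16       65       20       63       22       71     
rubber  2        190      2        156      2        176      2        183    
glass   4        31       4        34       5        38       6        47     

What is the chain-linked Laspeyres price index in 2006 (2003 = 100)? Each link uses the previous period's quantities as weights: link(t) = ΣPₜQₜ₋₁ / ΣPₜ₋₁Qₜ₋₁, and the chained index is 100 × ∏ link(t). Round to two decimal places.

149.86

Link 2003→2004:
ΣP(2004)Q(2003) = 16×68 + 2×190 + 4×31 = 1088 + 380 + 124 = 1592
ΣP(2003)Q(2003) = 13×68 + 2×190 + 4×31 = 884 + 380 + 124 = 1388
link = 1592/1388 = 1.146974
Link 2004→2005:
ΣP(2005)Q(2004) = 20×65 + 2×156 + 5×34 = 1300 + 312 + 170 = 1782
ΣP(2004)Q(2004) = 16×65 + 2×156 + 4×34 = 1040 + 312 + 136 = 1488
link = 1782/1488 = 1.197581
Link 2005→2006:
ΣP(2006)Q(2005) = 22×63 + 2×176 + 6×38 = 1386 + 352 + 228 = 1966
ΣP(2005)Q(2005) = 20×63 + 2×176 + 5×38 = 1260 + 352 + 190 = 1802
link = 1966/1802 = 1.091010
Chained index = 100 × 1.146974 × 1.197581 × 1.091010 = 149.8605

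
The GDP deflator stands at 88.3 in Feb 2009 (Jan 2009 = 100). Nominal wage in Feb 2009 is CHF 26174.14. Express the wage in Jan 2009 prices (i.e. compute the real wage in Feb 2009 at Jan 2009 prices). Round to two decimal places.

Real = Nominal ÷ (Index/100) = 26174.14 ÷ (88.3/100)
     = 26174.14 ÷ 0.883 = 29642.2877

29642.29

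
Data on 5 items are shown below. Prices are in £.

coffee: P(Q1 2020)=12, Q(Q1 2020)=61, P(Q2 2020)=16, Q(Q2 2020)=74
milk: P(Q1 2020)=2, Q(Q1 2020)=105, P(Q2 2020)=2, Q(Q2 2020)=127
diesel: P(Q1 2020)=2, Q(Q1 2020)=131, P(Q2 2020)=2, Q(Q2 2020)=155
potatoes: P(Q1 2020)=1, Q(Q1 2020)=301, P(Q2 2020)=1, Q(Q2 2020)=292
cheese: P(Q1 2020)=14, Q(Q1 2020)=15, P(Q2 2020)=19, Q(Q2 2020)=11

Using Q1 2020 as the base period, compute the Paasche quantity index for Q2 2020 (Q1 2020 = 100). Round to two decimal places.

110.57

Paasche quantity index uses current-period prices as weights.
ΣP(Q2 2020)·Q(Q2 2020) = 16×74 + 2×127 + 2×155 + 1×292 + 19×11 = 1184 + 254 + 310 + 292 + 209 = 2249
ΣP(Q2 2020)·Q(Q1 2020) = 16×61 + 2×105 + 2×131 + 1×301 + 19×15 = 976 + 210 + 262 + 301 + 285 = 2034
Index = 2249 / 2034 × 100 = 110.5703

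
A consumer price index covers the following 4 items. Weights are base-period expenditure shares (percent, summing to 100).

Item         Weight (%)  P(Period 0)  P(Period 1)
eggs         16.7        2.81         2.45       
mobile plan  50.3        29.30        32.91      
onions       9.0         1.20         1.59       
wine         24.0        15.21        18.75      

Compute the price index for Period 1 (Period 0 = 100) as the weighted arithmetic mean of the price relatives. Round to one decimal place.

eggs: 16.7 × (2.45/2.81) = 16.7 × 0.871886 = 14.5605
mobile plan: 50.3 × (32.91/29.30) = 50.3 × 1.123208 = 56.4974
onions: 9.0 × (1.59/1.20) = 9.0 × 1.325000 = 11.9250
wine: 24.0 × (18.75/15.21) = 24.0 × 1.232742 = 29.5858
Index = Σ wᵢ·(p₁ᵢ/p₀ᵢ) = 14.5605 + 56.4974 + 11.9250 + 29.5858 = 112.5687

112.6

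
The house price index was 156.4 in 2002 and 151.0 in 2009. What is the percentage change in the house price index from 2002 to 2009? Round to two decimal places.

-3.45%

Change = (151.0 − 156.4) / 156.4 × 100
       = -5.4 / 156.4 × 100 = -3.4527%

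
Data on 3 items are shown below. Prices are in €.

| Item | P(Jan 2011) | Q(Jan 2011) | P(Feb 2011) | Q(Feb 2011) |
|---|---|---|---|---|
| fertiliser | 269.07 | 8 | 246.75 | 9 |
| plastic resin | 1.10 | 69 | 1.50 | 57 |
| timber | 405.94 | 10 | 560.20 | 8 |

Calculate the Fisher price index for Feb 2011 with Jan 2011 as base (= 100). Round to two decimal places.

120.26

Laspeyres component (base-period weights):
ΣP(Feb 2011)Q(Jan 2011) = 246.75×8 + 1.50×69 + 560.20×10 = 1974 + 103.5 + 5602 = 7679.5
ΣP(Jan 2011)Q(Jan 2011) = 269.07×8 + 1.10×69 + 405.94×10 = 2152.56 + 75.9 + 4059.4 = 6287.86
L = 7679.5 / 6287.86 × 100 = 122.1322
Paasche component (current-period weights):
ΣP(Feb 2011)Q(Feb 2011) = 246.75×9 + 1.50×57 + 560.20×8 = 2220.75 + 85.5 + 4481.6 = 6787.85
ΣP(Jan 2011)Q(Feb 2011) = 269.07×9 + 1.10×57 + 405.94×8 = 2421.63 + 62.7 + 3247.52 = 5731.85
P = 6787.85 / 5731.85 × 100 = 118.4234
Fisher = √(L × P) = √(122.1322 × 118.4234) = 120.2635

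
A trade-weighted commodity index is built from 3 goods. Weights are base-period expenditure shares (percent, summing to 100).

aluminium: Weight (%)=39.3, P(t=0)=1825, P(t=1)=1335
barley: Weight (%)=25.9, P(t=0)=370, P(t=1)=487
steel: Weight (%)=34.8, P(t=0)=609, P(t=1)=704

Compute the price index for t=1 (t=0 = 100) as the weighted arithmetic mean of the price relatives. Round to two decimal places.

aluminium: 39.3 × (1335/1825) = 39.3 × 0.731507 = 28.7482
barley: 25.9 × (487/370) = 25.9 × 1.316216 = 34.0900
steel: 34.8 × (704/609) = 34.8 × 1.155993 = 40.2286
Index = Σ wᵢ·(p₁ᵢ/p₀ᵢ) = 28.7482 + 34.0900 + 40.2286 = 103.0668

103.07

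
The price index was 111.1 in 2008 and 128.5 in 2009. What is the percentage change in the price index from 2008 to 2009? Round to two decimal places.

15.66%

Change = (128.5 − 111.1) / 111.1 × 100
       = 17.4 / 111.1 × 100 = 15.6616%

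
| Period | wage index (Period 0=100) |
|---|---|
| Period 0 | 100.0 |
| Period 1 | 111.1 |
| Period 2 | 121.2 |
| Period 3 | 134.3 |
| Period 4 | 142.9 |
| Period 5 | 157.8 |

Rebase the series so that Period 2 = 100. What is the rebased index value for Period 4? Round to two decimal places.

117.90

Rebased(Period 4) = 142.9 / 121.2 × 100 = 117.9043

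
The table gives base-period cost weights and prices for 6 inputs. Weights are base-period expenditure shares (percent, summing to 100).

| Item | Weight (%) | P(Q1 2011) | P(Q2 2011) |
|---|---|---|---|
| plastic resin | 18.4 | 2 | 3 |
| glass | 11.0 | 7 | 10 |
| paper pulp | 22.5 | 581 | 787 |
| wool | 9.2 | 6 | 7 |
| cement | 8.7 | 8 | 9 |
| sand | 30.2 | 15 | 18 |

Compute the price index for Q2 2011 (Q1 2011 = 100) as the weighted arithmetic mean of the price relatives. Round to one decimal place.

130.6

plastic resin: 18.4 × (3/2) = 18.4 × 1.500000 = 27.6000
glass: 11.0 × (10/7) = 11.0 × 1.428571 = 15.7143
paper pulp: 22.5 × (787/581) = 22.5 × 1.354561 = 30.4776
wool: 9.2 × (7/6) = 9.2 × 1.166667 = 10.7333
cement: 8.7 × (9/8) = 8.7 × 1.125000 = 9.7875
sand: 30.2 × (18/15) = 30.2 × 1.200000 = 36.2400
Index = Σ wᵢ·(p₁ᵢ/p₀ᵢ) = 27.6000 + 15.7143 + 30.4776 + 10.7333 + 9.7875 + 36.2400 = 130.5527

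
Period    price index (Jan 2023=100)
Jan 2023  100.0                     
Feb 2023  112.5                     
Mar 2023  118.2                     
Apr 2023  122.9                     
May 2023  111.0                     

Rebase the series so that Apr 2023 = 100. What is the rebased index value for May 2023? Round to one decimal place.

90.3

Rebased(May 2023) = 111.0 / 122.9 × 100 = 90.3173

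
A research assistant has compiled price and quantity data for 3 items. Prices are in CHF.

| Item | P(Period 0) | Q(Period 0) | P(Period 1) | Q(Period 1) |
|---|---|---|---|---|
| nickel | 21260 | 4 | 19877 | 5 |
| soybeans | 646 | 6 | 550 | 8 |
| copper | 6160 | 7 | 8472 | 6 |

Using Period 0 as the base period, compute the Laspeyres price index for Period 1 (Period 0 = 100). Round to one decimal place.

Laspeyres price index uses base-period quantities as weights.
ΣP(Period 1)·Q(Period 0) = 19877×4 + 550×6 + 8472×7 = 79508 + 3300 + 59304 = 142112
ΣP(Period 0)·Q(Period 0) = 21260×4 + 646×6 + 6160×7 = 85040 + 3876 + 43120 = 132036
Index = 142112 / 132036 × 100 = 107.6313

107.6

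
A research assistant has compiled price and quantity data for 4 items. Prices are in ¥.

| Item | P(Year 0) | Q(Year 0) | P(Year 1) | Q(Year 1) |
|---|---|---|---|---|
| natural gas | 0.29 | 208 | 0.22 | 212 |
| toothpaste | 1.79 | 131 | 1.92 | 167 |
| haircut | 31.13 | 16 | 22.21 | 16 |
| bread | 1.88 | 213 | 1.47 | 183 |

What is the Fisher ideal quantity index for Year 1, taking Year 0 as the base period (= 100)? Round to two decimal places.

Laspeyres component (base-period weights):
ΣP(Year 0)Q(Year 1) = 0.29×212 + 1.79×167 + 31.13×16 + 1.88×183 = 61.48 + 298.93 + 498.08 + 344.04 = 1202.53
ΣP(Year 0)Q(Year 0) = 0.29×208 + 1.79×131 + 31.13×16 + 1.88×213 = 60.32 + 234.49 + 498.08 + 400.44 = 1193.33
L = 1202.53 / 1193.33 × 100 = 100.7710
Paasche component (current-period weights):
ΣP(Year 1)Q(Year 1) = 0.22×212 + 1.92×167 + 22.21×16 + 1.47×183 = 46.64 + 320.64 + 355.36 + 269.01 = 991.65
ΣP(Year 1)Q(Year 0) = 0.22×208 + 1.92×131 + 22.21×16 + 1.47×213 = 45.76 + 251.52 + 355.36 + 313.11 = 965.75
P = 991.65 / 965.75 × 100 = 102.6819
Fisher = √(L × P) = √(100.7710 × 102.6819) = 101.7219

101.72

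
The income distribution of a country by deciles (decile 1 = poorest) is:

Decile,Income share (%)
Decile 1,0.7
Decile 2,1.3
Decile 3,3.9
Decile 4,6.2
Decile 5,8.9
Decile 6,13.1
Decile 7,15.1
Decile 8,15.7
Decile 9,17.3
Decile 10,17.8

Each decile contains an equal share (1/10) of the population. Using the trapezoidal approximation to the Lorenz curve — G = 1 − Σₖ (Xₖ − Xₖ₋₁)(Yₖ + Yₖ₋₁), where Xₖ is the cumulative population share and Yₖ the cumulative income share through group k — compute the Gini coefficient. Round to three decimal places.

0.356

Cumulative income shares Yₖ: 0.0070, 0.0200, 0.0590, 0.1210, 0.2100, 0.3410, 0.4920, 0.6490, 0.8220, 1.0000
Σ (Xₖ−Xₖ₋₁)(Yₖ+Yₖ₋₁) = (1/10)(0.0070+0.0000) + (1/10)(0.0200+0.0070) + (1/10)(0.0590+0.0200) + (1/10)(0.1210+0.0590) + (1/10)(0.2100+0.1210) + (1/10)(0.3410+0.2100) + (1/10)(0.4920+0.3410) + (1/10)(0.6490+0.4920) + (1/10)(0.8220+0.6490) + (1/10)(1.0000+0.8220)
  = 0.0007 + 0.0027 + 0.0079 + 0.0180 + 0.0331 + 0.0551 + 0.0833 + 0.1141 + 0.1471 + 0.1822 = 0.6442
G = 1 − 0.6442 = 0.3558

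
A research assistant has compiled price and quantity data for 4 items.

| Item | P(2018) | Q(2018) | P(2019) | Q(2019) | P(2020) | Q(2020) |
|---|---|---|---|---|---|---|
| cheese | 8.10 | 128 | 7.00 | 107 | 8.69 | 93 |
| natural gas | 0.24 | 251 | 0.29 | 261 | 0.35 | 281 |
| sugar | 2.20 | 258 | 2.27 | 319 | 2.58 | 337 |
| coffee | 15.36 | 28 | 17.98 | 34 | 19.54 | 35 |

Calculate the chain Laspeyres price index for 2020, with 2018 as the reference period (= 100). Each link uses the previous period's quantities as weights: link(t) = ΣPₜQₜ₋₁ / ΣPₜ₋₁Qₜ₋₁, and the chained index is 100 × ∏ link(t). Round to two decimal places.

Link 2018→2019:
ΣP(2019)Q(2018) = 7.00×128 + 0.29×251 + 2.27×258 + 17.98×28 = 896 + 72.79 + 585.66 + 503.44 = 2057.89
ΣP(2018)Q(2018) = 8.10×128 + 0.24×251 + 2.20×258 + 15.36×28 = 1036.8 + 60.24 + 567.6 + 430.08 = 2094.72
link = 2057.89/2094.72 = 0.982418
Link 2019→2020:
ΣP(2020)Q(2019) = 8.69×107 + 0.35×261 + 2.58×319 + 19.54×34 = 929.83 + 91.35 + 823.02 + 664.36 = 2508.56
ΣP(2019)Q(2019) = 7.00×107 + 0.29×261 + 2.27×319 + 17.98×34 = 749 + 75.69 + 724.13 + 611.32 = 2160.14
link = 2508.56/2160.14 = 1.161295
Chained index = 100 × 0.982418 × 1.161295 = 114.0877

114.09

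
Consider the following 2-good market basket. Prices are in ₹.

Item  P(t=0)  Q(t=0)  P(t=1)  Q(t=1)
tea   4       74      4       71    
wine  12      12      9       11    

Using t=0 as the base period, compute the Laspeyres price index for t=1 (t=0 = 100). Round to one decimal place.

91.8

Laspeyres price index uses base-period quantities as weights.
ΣP(t=1)·Q(t=0) = 4×74 + 9×12 = 296 + 108 = 404
ΣP(t=0)·Q(t=0) = 4×74 + 12×12 = 296 + 144 = 440
Index = 404 / 440 × 100 = 91.8182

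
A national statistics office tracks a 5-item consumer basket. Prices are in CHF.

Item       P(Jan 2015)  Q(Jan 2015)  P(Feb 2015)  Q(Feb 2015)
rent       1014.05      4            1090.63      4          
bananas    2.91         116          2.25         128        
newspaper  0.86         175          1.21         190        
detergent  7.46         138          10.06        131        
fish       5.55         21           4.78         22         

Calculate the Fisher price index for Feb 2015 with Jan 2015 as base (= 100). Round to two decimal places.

Laspeyres component (base-period weights):
ΣP(Feb 2015)Q(Jan 2015) = 1090.63×4 + 2.25×116 + 1.21×175 + 10.06×138 + 4.78×21 = 4362.52 + 261 + 211.75 + 1388.28 + 100.38 = 6323.93
ΣP(Jan 2015)Q(Jan 2015) = 1014.05×4 + 2.91×116 + 0.86×175 + 7.46×138 + 5.55×21 = 4056.2 + 337.56 + 150.5 + 1029.48 + 116.55 = 5690.29
L = 6323.93 / 5690.29 × 100 = 111.1355
Paasche component (current-period weights):
ΣP(Feb 2015)Q(Feb 2015) = 1090.63×4 + 2.25×128 + 1.21×190 + 10.06×131 + 4.78×22 = 4362.52 + 288 + 229.9 + 1317.86 + 105.16 = 6303.44
ΣP(Jan 2015)Q(Feb 2015) = 1014.05×4 + 2.91×128 + 0.86×190 + 7.46×131 + 5.55×22 = 4056.2 + 372.48 + 163.4 + 977.26 + 122.1 = 5691.44
P = 6303.44 / 5691.44 × 100 = 110.7530
Fisher = √(L × P) = √(111.1355 × 110.7530) = 110.9441

110.94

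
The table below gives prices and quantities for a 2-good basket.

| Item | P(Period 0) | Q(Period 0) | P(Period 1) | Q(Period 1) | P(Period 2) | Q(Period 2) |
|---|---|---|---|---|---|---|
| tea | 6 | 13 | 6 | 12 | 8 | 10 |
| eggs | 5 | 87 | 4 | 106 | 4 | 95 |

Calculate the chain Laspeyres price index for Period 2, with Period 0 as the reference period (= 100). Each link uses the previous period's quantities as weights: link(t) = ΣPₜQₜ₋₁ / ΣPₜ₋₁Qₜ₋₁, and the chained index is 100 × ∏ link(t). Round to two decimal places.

87.06

Link Period 0→Period 1:
ΣP(Period 1)Q(Period 0) = 6×13 + 4×87 = 78 + 348 = 426
ΣP(Period 0)Q(Period 0) = 6×13 + 5×87 = 78 + 435 = 513
link = 426/513 = 0.830409
Link Period 1→Period 2:
ΣP(Period 2)Q(Period 1) = 8×12 + 4×106 = 96 + 424 = 520
ΣP(Period 1)Q(Period 1) = 6×12 + 4×106 = 72 + 424 = 496
link = 520/496 = 1.048387
Chained index = 100 × 0.830409 × 1.048387 = 87.0590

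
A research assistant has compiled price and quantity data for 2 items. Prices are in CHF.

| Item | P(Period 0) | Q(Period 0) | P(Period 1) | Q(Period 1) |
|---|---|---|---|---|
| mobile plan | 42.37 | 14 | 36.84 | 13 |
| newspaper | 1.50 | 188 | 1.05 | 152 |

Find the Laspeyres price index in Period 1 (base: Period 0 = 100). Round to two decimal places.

81.49

Laspeyres price index uses base-period quantities as weights.
ΣP(Period 1)·Q(Period 0) = 36.84×14 + 1.05×188 = 515.76 + 197.4 = 713.16
ΣP(Period 0)·Q(Period 0) = 42.37×14 + 1.50×188 = 593.18 + 282 = 875.18
Index = 713.16 / 875.18 × 100 = 81.4872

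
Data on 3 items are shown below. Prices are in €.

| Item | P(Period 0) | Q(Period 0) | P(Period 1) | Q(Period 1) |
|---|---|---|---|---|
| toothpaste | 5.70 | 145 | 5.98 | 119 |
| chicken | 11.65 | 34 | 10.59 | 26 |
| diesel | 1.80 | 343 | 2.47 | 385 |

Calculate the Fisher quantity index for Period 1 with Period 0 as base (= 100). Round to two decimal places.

Laspeyres component (base-period weights):
ΣP(Period 0)Q(Period 1) = 5.70×119 + 11.65×26 + 1.80×385 = 678.3 + 302.9 + 693 = 1674.2
ΣP(Period 0)Q(Period 0) = 5.70×145 + 11.65×34 + 1.80×343 = 826.5 + 396.1 + 617.4 = 1840
L = 1674.2 / 1840 × 100 = 90.9891
Paasche component (current-period weights):
ΣP(Period 1)Q(Period 1) = 5.98×119 + 10.59×26 + 2.47×385 = 711.62 + 275.34 + 950.95 = 1937.91
ΣP(Period 1)Q(Period 0) = 5.98×145 + 10.59×34 + 2.47×343 = 867.1 + 360.06 + 847.21 = 2074.37
P = 1937.91 / 2074.37 × 100 = 93.4216
Fisher = √(L × P) = √(90.9891 × 93.4216) = 92.1974

92.20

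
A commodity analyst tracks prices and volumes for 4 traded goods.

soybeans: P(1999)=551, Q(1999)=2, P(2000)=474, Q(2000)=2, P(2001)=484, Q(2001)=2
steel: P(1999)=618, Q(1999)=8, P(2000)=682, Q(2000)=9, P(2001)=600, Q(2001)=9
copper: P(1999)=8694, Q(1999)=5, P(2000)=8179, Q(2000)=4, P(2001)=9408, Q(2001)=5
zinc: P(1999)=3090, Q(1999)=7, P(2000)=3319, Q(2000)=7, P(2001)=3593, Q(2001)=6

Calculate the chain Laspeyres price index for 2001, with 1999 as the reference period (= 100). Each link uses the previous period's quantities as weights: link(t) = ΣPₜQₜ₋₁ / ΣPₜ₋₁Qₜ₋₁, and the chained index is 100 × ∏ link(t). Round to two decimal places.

Link 1999→2000:
ΣP(2000)Q(1999) = 474×2 + 682×8 + 8179×5 + 3319×7 = 948 + 5456 + 40895 + 23233 = 70532
ΣP(1999)Q(1999) = 551×2 + 618×8 + 8694×5 + 3090×7 = 1102 + 4944 + 43470 + 21630 = 71146
link = 70532/71146 = 0.991370
Link 2000→2001:
ΣP(2001)Q(2000) = 484×2 + 600×9 + 9408×4 + 3593×7 = 968 + 5400 + 37632 + 25151 = 69151
ΣP(2000)Q(2000) = 474×2 + 682×9 + 8179×4 + 3319×7 = 948 + 6138 + 32716 + 23233 = 63035
link = 69151/63035 = 1.097025
Chained index = 100 × 0.991370 × 1.097025 = 108.7558

108.76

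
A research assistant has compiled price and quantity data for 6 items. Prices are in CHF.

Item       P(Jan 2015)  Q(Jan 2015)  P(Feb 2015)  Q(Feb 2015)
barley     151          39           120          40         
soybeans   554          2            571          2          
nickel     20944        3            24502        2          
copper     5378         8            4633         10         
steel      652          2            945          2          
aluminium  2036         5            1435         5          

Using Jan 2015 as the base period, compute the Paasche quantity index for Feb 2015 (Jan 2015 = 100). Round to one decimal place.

Paasche quantity index uses current-period prices as weights.
ΣP(Feb 2015)·Q(Feb 2015) = 120×40 + 571×2 + 24502×2 + 4633×10 + 945×2 + 1435×5 = 4800 + 1142 + 49004 + 46330 + 1890 + 7175 = 110341
ΣP(Feb 2015)·Q(Jan 2015) = 120×39 + 571×2 + 24502×3 + 4633×8 + 945×2 + 1435×5 = 4680 + 1142 + 73506 + 37064 + 1890 + 7175 = 125457
Index = 110341 / 125457 × 100 = 87.9513

88.0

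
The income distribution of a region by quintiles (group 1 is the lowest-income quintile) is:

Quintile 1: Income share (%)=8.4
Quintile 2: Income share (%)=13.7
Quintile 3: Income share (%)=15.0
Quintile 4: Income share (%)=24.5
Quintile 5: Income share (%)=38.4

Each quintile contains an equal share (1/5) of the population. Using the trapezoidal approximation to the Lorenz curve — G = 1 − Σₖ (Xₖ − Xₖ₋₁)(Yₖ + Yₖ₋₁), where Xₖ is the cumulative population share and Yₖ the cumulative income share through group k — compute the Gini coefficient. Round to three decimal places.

0.283

Cumulative income shares Yₖ: 0.0840, 0.2210, 0.3710, 0.6160, 1.0000
Σ (Xₖ−Xₖ₋₁)(Yₖ+Yₖ₋₁) = (1/5)(0.0840+0.0000) + (1/5)(0.2210+0.0840) + (1/5)(0.3710+0.2210) + (1/5)(0.6160+0.3710) + (1/5)(1.0000+0.6160)
  = 0.0168 + 0.0610 + 0.1184 + 0.1974 + 0.3232 = 0.7168
G = 1 − 0.7168 = 0.2832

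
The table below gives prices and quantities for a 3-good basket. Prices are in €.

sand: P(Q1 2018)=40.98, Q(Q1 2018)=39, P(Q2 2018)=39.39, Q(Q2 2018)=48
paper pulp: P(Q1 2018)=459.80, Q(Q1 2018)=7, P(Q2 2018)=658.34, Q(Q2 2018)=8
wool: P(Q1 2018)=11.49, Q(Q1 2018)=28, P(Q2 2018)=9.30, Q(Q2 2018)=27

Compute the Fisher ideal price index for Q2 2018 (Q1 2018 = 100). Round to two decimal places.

Laspeyres component (base-period weights):
ΣP(Q2 2018)Q(Q1 2018) = 39.39×39 + 658.34×7 + 9.30×28 = 1536.21 + 4608.38 + 260.4 = 6404.99
ΣP(Q1 2018)Q(Q1 2018) = 40.98×39 + 459.80×7 + 11.49×28 = 1598.22 + 3218.6 + 321.72 = 5138.54
L = 6404.99 / 5138.54 × 100 = 124.6461
Paasche component (current-period weights):
ΣP(Q2 2018)Q(Q2 2018) = 39.39×48 + 658.34×8 + 9.30×27 = 1890.72 + 5266.72 + 251.1 = 7408.54
ΣP(Q1 2018)Q(Q2 2018) = 40.98×48 + 459.80×8 + 11.49×27 = 1967.04 + 3678.4 + 310.23 = 5955.67
P = 7408.54 / 5955.67 × 100 = 124.3947
Fisher = √(L × P) = √(124.6461 × 124.3947) = 124.5204

124.52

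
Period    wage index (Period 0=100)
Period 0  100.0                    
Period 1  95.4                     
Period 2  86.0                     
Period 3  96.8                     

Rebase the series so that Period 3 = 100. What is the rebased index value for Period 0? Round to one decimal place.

103.3

Rebased(Period 0) = 100.0 / 96.8 × 100 = 103.3058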